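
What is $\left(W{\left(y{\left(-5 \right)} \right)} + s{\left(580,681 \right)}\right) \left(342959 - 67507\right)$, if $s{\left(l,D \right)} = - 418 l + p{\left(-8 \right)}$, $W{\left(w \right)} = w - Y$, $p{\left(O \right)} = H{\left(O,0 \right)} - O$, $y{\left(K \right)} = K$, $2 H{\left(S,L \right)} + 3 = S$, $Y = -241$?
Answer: $-66714887578$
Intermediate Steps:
$H{\left(S,L \right)} = - \frac{3}{2} + \frac{S}{2}$
$p{\left(O \right)} = - \frac{3}{2} - \frac{O}{2}$ ($p{\left(O \right)} = \left(- \frac{3}{2} + \frac{O}{2}\right) - O = - \frac{3}{2} - \frac{O}{2}$)
$W{\left(w \right)} = 241 + w$ ($W{\left(w \right)} = w - -241 = w + 241 = 241 + w$)
$s{\left(l,D \right)} = \frac{5}{2} - 418 l$ ($s{\left(l,D \right)} = - 418 l - - \frac{5}{2} = - 418 l + \left(- \frac{3}{2} + 4\right) = - 418 l + \frac{5}{2} = \frac{5}{2} - 418 l$)
$\left(W{\left(y{\left(-5 \right)} \right)} + s{\left(580,681 \right)}\right) \left(342959 - 67507\right) = \left(\left(241 - 5\right) + \left(\frac{5}{2} - 242440\right)\right) \left(342959 - 67507\right) = \left(236 + \left(\frac{5}{2} - 242440\right)\right) 275452 = \left(236 - \frac{484875}{2}\right) 275452 = \left(- \frac{484403}{2}\right) 275452 = -66714887578$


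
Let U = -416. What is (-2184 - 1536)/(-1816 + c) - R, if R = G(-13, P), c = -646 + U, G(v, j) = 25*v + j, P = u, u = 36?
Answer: 417731/1439 ≈ 290.29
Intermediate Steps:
P = 36
G(v, j) = j + 25*v
c = -1062 (c = -646 - 416 = -1062)
R = -289 (R = 36 + 25*(-13) = 36 - 325 = -289)
(-2184 - 1536)/(-1816 + c) - R = (-2184 - 1536)/(-1816 - 1062) - 1*(-289) = -3720/(-2878) + 289 = -3720*(-1/2878) + 289 = 1860/1439 + 289 = 417731/1439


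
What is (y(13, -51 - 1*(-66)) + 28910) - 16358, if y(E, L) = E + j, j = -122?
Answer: 12443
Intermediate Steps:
y(E, L) = -122 + E (y(E, L) = E - 122 = -122 + E)
(y(13, -51 - 1*(-66)) + 28910) - 16358 = ((-122 + 13) + 28910) - 16358 = (-109 + 28910) - 16358 = 28801 - 16358 = 12443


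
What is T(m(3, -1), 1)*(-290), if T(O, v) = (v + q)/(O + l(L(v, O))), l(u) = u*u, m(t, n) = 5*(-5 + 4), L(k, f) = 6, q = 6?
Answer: -2030/31 ≈ -65.484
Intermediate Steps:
m(t, n) = -5 (m(t, n) = 5*(-1) = -5)
l(u) = u**2
T(O, v) = (6 + v)/(36 + O) (T(O, v) = (v + 6)/(O + 6**2) = (6 + v)/(O + 36) = (6 + v)/(36 + O))
T(m(3, -1), 1)*(-290) = ((6 + 1)/(36 - 5))*(-290) = (7/31)*(-290) = -2030/31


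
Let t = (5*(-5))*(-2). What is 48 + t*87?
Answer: 4398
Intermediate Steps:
t = 50 (t = -25*(-2) = 50)
48 + t*87 = 48 + 50*87 = 48 + 4350 = 4398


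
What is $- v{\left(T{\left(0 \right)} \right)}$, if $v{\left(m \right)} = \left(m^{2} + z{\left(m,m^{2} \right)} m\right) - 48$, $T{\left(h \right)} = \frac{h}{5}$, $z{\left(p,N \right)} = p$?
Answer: $48$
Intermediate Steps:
$T{\left(h \right)} = \frac{h}{5}$ ($T{\left(h \right)} = h \frac{1}{5} = \frac{h}{5}$)
$v{\left(m \right)} = -48 + 2 m^{2}$ ($v{\left(m \right)} = \left(m^{2} + m m\right) - 48 = \left(m^{2} + m^{2}\right) - 48 = 2 m^{2} - 48 = -48 + 2 m^{2}$)
$- v{\left(T{\left(0 \right)} \right)} = - (-48 + 2 \left(\frac{1}{5} \cdot 0\right)^{2}) = - (-48 + 2 \cdot 0^{2}) = - (-48 + 2 \cdot 0) = - (-48 + 0) = \left(-1\right) \left(-48\right) = 48$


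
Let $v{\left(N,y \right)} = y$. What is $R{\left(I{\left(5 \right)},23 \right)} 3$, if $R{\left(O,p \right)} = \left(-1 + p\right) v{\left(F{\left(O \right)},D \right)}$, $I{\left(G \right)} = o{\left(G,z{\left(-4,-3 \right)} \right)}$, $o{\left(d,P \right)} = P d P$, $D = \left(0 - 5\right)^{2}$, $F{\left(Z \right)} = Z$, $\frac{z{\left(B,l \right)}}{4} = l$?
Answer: $1650$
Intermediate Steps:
$z{\left(B,l \right)} = 4 l$
$D = 25$ ($D = \left(-5\right)^{2} = 25$)
$o{\left(d,P \right)} = d P^{2}$
$I{\left(G \right)} = 144 G$ ($I{\left(G \right)} = G \left(4 \left(-3\right)\right)^{2} = G \left(-12\right)^{2} = G 144 = 144 G$)
$R{\left(O,p \right)} = -25 + 25 p$ ($R{\left(O,p \right)} = \left(-1 + p\right) 25 = -25 + 25 p$)
$R{\left(I{\left(5 \right)},23 \right)} 3 = \left(-25 + 25 \cdot 23\right) 3 = \left(-25 + 575\right) 3 = 550 \cdot 3 = 1650$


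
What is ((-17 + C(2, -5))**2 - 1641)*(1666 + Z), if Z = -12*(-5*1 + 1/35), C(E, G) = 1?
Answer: -16730246/7 ≈ -2.3900e+6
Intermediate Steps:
Z = 2088/35 (Z = -12*(-5 + 1/35) = -12*(-174/35) = 2088/35 ≈ 59.657)
((-17 + C(2, -5))**2 - 1641)*(1666 + Z) = ((-17 + 1)**2 - 1641)*(1666 + 2088/35) = ((-16)**2 - 1641)*(60398/35) = (256 - 1641)*(60398/35) = -1385*60398/35 = -16730246/7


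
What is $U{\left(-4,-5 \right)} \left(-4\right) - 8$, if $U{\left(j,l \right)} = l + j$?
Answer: $28$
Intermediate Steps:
$U{\left(j,l \right)} = j + l$
$U{\left(-4,-5 \right)} \left(-4\right) - 8 = \left(-4 - 5\right) \left(-4\right) - 8 = \left(-9\right) \left(-4\right) - 8 = 36 - 8 = 28$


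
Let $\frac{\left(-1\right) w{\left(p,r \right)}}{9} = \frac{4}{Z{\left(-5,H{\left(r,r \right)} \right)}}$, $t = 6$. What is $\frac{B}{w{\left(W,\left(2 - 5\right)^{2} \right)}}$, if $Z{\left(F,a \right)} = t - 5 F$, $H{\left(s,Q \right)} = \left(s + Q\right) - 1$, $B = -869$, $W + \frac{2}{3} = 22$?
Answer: $\frac{26939}{36} \approx 748.31$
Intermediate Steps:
$W = \frac{64}{3}$ ($W = - \frac{2}{3} + 22 = \frac{64}{3} \approx 21.333$)
$H{\left(s,Q \right)} = -1 + Q + s$ ($H{\left(s,Q \right)} = \left(Q + s\right) - 1 = -1 + Q + s$)
$Z{\left(F,a \right)} = 6 - 5 F$
$w{\left(p,r \right)} = - \frac{36}{31}$ ($w{\left(p,r \right)} = - 9 \frac{4}{6 - -25} = - 9 \frac{4}{6 + 25} = - 9 \cdot \frac{4}{31} = - 9 \cdot 4 \cdot \frac{1}{31} = \left(-9\right) \frac{4}{31} = - \frac{36}{31}$)
$\frac{B}{w{\left(W,\left(2 - 5\right)^{2} \right)}} = - \frac{869}{- \frac{36}{31}} = \left(-869\right) \left(- \frac{31}{36}\right) = \frac{26939}{36}$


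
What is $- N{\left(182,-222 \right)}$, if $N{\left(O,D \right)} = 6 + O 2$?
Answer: $-370$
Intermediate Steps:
$N{\left(O,D \right)} = 6 + 2 O$
$- N{\left(182,-222 \right)} = - (6 + 2 \cdot 182) = - (6 + 364) = \left(-1\right) 370 = -370$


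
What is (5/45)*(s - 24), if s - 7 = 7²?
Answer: 32/9 ≈ 3.5556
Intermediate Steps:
s = 56 (s = 7 + 7² = 7 + 49 = 56)
(5/45)*(s - 24) = (5/45)*(56 - 24) = (5*(1/45))*32 = (⅑)*32 = 32/9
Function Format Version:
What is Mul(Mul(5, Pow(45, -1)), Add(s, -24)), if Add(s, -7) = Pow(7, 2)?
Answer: Rational(32, 9) ≈ 3.5556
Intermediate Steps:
s = 56 (s = Add(7, Pow(7, 2)) = Add(7, 49) = 56)
Mul(Mul(5, Pow(45, -1)), Add(s, -24)) = Mul(Mul(5, Pow(45, -1)), Add(56, -24)) = Mul(Mul(5, Rational(1, 45)), 32) = Mul(Rational(1, 9), 32) = Rational(32, 9)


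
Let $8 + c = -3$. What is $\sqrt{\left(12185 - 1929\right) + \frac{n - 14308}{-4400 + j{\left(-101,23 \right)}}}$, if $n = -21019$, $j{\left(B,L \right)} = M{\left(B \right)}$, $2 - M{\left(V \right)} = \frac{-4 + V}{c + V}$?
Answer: $\frac{4 \sqrt{3177850867890}}{70383} \approx 101.31$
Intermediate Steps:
$c = -11$ ($c = -8 - 3 = -11$)
$M{\left(V \right)} = 2 - \frac{-4 + V}{-11 + V}$
$j{\left(B,L \right)} = \frac{-18 + B}{-11 + B}$
$\sqrt{\left(12185 - 1929\right) + \frac{n - 14308}{-4400 + j{\left(-101,23 \right)}}} = \sqrt{\left(12185 - 1929\right) + \frac{-21019 - 14308}{-4400 + \frac{-18 - 101}{-11 - 101}}} = \sqrt{10256 - \frac{35327}{-4400 + \frac{1}{-112} \left(-119\right)}} = \sqrt{10256 - \frac{35327}{-4400 - - \frac{17}{16}}} = \sqrt{10256 - \frac{35327}{-4400 + \frac{17}{16}}} = \sqrt{10256 - \frac{35327}{- \frac{70383}{16}}} = \sqrt{10256 - - \frac{565232}{70383}} = \sqrt{10256 + \frac{565232}{70383}} = \sqrt{\frac{722413280}{70383}} = \frac{4 \sqrt{3177850867890}}{70383}$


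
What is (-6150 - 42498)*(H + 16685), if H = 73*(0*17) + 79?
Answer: -815535072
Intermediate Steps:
H = 79 (H = 73*0 + 79 = 0 + 79 = 79)
(-6150 - 42498)*(H + 16685) = (-6150 - 42498)*(79 + 16685) = -48648*16764 = -815535072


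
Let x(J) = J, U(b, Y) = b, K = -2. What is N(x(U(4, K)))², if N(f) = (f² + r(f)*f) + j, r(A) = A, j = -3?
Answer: 841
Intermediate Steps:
N(f) = -3 + 2*f² (N(f) = (f² + f*f) - 3 = (f² + f²) - 3 = 2*f² - 3 = -3 + 2*f²)
N(x(U(4, K)))² = (-3 + 2*4²)² = (-3 + 2*16)² = (-3 + 32)² = 29² = 841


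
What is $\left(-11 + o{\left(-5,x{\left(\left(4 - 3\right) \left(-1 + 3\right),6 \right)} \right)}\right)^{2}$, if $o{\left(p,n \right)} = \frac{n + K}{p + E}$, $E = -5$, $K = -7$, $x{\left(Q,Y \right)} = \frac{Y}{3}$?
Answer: $\frac{441}{4} \approx 110.25$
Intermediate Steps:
$x{\left(Q,Y \right)} = \frac{Y}{3}$ ($x{\left(Q,Y \right)} = Y \frac{1}{3} = \frac{Y}{3}$)
$o{\left(p,n \right)} = \frac{-7 + n}{-5 + p}$ ($o{\left(p,n \right)} = \frac{n - 7}{p - 5} = \frac{-7 + n}{-5 + p}$)
$\left(-11 + o{\left(-5,x{\left(\left(4 - 3\right) \left(-1 + 3\right),6 \right)} \right)}\right)^{2} = \left(-11 + \frac{-7 + \frac{1}{3} \cdot 6}{-5 - 5}\right)^{2} = \left(-11 + \frac{-7 + 2}{-10}\right)^{2} = \left(-11 - - \frac{1}{2}\right)^{2} = \left(-11 + \frac{1}{2}\right)^{2} = \left(- \frac{21}{2}\right)^{2} = \frac{441}{4}$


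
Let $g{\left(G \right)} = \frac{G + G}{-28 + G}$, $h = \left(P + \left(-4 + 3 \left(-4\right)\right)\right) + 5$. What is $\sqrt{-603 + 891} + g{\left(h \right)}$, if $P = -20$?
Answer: $\frac{62}{59} + 12 \sqrt{2} \approx 18.021$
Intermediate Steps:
$h = -31$ ($h = \left(-20 + \left(-4 + 3 \left(-4\right)\right)\right) + 5 = \left(-20 - 16\right) + 5 = -36 + 5 = -31$)
$g{\left(G \right)} = \frac{2 G}{-28 + G}$
$\sqrt{-603 + 891} + g{\left(h \right)} = \sqrt{-603 + 891} + 2 \left(-31\right) \frac{1}{-28 - 31} = \sqrt{288} + 2 \left(-31\right) \frac{1}{-59} = 12 \sqrt{2} + 2 \left(-31\right) \left(- \frac{1}{59}\right) = 12 \sqrt{2} + \frac{62}{59} = \frac{62}{59} + 12 \sqrt{2}$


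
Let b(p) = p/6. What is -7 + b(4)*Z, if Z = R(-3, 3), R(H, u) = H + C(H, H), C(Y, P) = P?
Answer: -11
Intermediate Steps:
R(H, u) = 2*H (R(H, u) = H + H = 2*H)
Z = -6 (Z = 2*(-3) = -6)
b(p) = p/6 (b(p) = p*(⅙) = p/6)
-7 + b(4)*Z = -7 + ((⅙)*4)*(-6) = -7 + (⅔)*(-6) = -7 - 4 = -11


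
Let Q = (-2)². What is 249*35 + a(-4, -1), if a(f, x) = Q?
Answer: 8719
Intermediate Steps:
Q = 4
a(f, x) = 4
249*35 + a(-4, -1) = 249*35 + 4 = 8715 + 4 = 8719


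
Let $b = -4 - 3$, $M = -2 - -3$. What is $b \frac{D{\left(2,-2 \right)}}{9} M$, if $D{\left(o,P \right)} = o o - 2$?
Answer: $- \frac{14}{9} \approx -1.5556$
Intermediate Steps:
$M = 1$ ($M = -2 + 3 = 1$)
$D{\left(o,P \right)} = -2 + o^{2}$ ($D{\left(o,P \right)} = o^{2} - 2 = -2 + o^{2}$)
$b = -7$ ($b = -4 - 3 = -7$)
$b \frac{D{\left(2,-2 \right)}}{9} M = - 7 \frac{-2 + 2^{2}}{9} \cdot 1 = - 7 \left(-2 + 4\right) \frac{1}{9} \cdot 1 = - 7 \cdot 2 \cdot \frac{1}{9} \cdot 1 = \left(-7\right) \frac{2}{9} \cdot 1 = \left(- \frac{14}{9}\right) 1 = - \frac{14}{9}$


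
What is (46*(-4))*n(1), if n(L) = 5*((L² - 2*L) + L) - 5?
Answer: 920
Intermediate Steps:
n(L) = -5 - 5*L + 5*L² (n(L) = 5*(L² - L) - 5 = (-5*L + 5*L²) - 5 = -5 - 5*L + 5*L²)
(46*(-4))*n(1) = (46*(-4))*(-5 - 5*1 + 5*1²) = -184*(-5 - 5 + 5*1) = -184*(-5 - 5 + 5) = -184*(-5) = 920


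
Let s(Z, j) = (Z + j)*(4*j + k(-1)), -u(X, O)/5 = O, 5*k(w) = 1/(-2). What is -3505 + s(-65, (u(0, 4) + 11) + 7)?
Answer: -29623/10 ≈ -2962.3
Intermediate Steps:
k(w) = -1/10 (k(w) = (1/5)/(-2) = (1/5)*(-1/2) = -1/10)
u(X, O) = -5*O
s(Z, j) = (-1/10 + 4*j)*(Z + j) (s(Z, j) = (Z + j)*(4*j - 1/10) = (Z + j)*(-1/10 + 4*j) = (-1/10 + 4*j)*(Z + j))
-3505 + s(-65, (u(0, 4) + 11) + 7) = -3505 + (4*((-5*4 + 11) + 7)**2 - 1/10*(-65) - ((-5*4 + 11) + 7)/10 + 4*(-65)*((-5*4 + 11) + 7)) = -3505 + (4*((-20 + 11) + 7)**2 + 13/2 - ((-20 + 11) + 7)/10 + 4*(-65)*((-20 + 11) + 7)) = -3505 + (4*(-9 + 7)**2 + 13/2 - (-9 + 7)/10 + 4*(-65)*(-9 + 7)) = -3505 + (4*(-2)**2 + 13/2 - 1/10*(-2) + 4*(-65)*(-2)) = -3505 + (4*4 + 13/2 + 1/5 + 520) = -3505 + (16 + 13/2 + 1/5 + 520) = -3505 + 5427/10 = -29623/10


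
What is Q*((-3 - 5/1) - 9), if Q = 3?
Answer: -51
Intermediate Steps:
Q*((-3 - 5/1) - 9) = 3*((-3 - 5/1) - 9) = 3*((-3 - 5) - 9) = 3*(-8 - 9) = 3*(-17) = -51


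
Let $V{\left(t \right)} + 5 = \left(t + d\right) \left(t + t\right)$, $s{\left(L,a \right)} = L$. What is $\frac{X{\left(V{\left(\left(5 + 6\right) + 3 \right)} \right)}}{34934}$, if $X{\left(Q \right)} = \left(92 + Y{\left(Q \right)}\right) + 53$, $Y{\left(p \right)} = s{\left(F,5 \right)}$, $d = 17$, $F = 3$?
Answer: $\frac{74}{17467} \approx 0.0042366$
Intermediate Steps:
$Y{\left(p \right)} = 3$
$V{\left(t \right)} = -5 + 2 t \left(17 + t\right)$ ($V{\left(t \right)} = -5 + \left(t + 17\right) \left(t + t\right) = -5 + \left(17 + t\right) 2 t = -5 + 2 t \left(17 + t\right)$)
$X{\left(Q \right)} = 148$ ($X{\left(Q \right)} = \left(92 + 3\right) + 53 = 95 + 53 = 148$)
$\frac{X{\left(V{\left(\left(5 + 6\right) + 3 \right)} \right)}}{34934} = \frac{148}{34934} = 148 \cdot \frac{1}{34934} = \frac{74}{17467}$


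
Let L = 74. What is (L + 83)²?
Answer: 24649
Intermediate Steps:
(L + 83)² = (74 + 83)² = 157² = 24649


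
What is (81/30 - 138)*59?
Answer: -79827/10 ≈ -7982.7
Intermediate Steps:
(81/30 - 138)*59 = (81*(1/30) - 138)*59 = (27/10 - 138)*59 = -1353/10*59 = -79827/10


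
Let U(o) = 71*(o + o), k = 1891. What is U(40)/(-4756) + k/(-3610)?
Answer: -7374599/4292290 ≈ -1.7181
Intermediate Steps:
U(o) = 142*o (U(o) = 71*(2*o) = 142*o)
U(40)/(-4756) + k/(-3610) = (142*40)/(-4756) + 1891/(-3610) = 5680*(-1/4756) + 1891*(-1/3610) = -1420/1189 - 1891/3610 = -7374599/4292290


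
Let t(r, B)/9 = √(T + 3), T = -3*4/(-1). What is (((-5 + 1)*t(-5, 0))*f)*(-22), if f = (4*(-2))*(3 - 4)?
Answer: 6336*√15 ≈ 24539.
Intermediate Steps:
T = 12 (T = -12*(-1) = 12)
t(r, B) = 9*√15 (t(r, B) = 9*√(12 + 3) = 9*√15)
f = 8 (f = -8*(-1) = 8)
(((-5 + 1)*t(-5, 0))*f)*(-22) = (((-5 + 1)*(9*√15))*8)*(-22) = (-36*√15*8)*(-22) = -288*√15*(-22) = 6336*√15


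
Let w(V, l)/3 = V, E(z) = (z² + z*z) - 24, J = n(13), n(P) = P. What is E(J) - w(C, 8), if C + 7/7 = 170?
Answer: -193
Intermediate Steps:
C = 169 (C = -1 + 170 = 169)
J = 13
E(z) = -24 + 2*z² (E(z) = (z² + z²) - 24 = 2*z² - 24 = -24 + 2*z²)
w(V, l) = 3*V
E(J) - w(C, 8) = (-24 + 2*13²) - 3*169 = (-24 + 2*169) - 1*507 = (-24 + 338) - 507 = 314 - 507 = -193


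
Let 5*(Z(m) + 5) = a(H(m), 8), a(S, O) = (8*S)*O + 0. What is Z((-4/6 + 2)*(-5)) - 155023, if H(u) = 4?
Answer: -774884/5 ≈ -1.5498e+5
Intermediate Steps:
a(S, O) = 8*O*S (a(S, O) = 8*O*S + 0 = 8*O*S)
Z(m) = 231/5 (Z(m) = -5 + (8*8*4)/5 = -5 + (⅕)*256 = -5 + 256/5 = 231/5)
Z((-4/6 + 2)*(-5)) - 155023 = 231/5 - 155023 = -774884/5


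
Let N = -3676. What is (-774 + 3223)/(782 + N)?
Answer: -2449/2894 ≈ -0.84623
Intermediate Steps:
(-774 + 3223)/(782 + N) = (-774 + 3223)/(782 - 3676) = 2449/(-2894) = 2449*(-1/2894) = -2449/2894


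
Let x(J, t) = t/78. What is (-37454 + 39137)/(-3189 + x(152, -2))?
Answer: -3861/7316 ≈ -0.52775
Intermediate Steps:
x(J, t) = t/78 (x(J, t) = t*(1/78) = t/78)
(-37454 + 39137)/(-3189 + x(152, -2)) = (-37454 + 39137)/(-3189 + (1/78)*(-2)) = 1683/(-3189 - 1/39) = 1683/(-124372/39) = 1683*(-39/124372) = -3861/7316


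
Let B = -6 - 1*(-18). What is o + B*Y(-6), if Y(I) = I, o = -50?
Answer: -122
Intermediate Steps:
B = 12 (B = -6 + 18 = 12)
o + B*Y(-6) = -50 + 12*(-6) = -50 - 72 = -122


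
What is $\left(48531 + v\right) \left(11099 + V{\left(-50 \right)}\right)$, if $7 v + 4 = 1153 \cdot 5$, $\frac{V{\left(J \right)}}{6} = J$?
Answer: $532973846$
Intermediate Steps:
$V{\left(J \right)} = 6 J$
$v = 823$ ($v = - \frac{4}{7} + \frac{1153 \cdot 5}{7} = - \frac{4}{7} + \frac{1}{7} \cdot 5765 = - \frac{4}{7} + \frac{5765}{7} = 823$)
$\left(48531 + v\right) \left(11099 + V{\left(-50 \right)}\right) = \left(48531 + 823\right) \left(11099 + 6 \left(-50\right)\right) = 49354 \left(11099 - 300\right) = 49354 \cdot 10799 = 532973846$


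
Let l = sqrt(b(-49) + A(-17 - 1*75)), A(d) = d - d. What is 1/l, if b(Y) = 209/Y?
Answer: -7*I*sqrt(209)/209 ≈ -0.4842*I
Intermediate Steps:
A(d) = 0
l = I*sqrt(209)/7 (l = sqrt(209/(-49) + 0) = sqrt(209*(-1/49) + 0) = sqrt(-209/49 + 0) = sqrt(-209/49) = I*sqrt(209)/7 ≈ 2.0653*I)
1/l = 1/(I*sqrt(209)/7) = -7*I*sqrt(209)/209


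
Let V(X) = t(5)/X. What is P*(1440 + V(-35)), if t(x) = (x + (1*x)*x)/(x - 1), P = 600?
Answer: 6047100/7 ≈ 8.6387e+5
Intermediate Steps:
t(x) = (x + x²)/(-1 + x) (t(x) = (x + x*x)/(-1 + x) = (x + x²)/(-1 + x))
V(X) = 15/(2*X) (V(X) = (5*(1 + 5)/(-1 + 5))/X = (5*6/4)/X = (5*(¼)*6)/X = 15/(2*X))
P*(1440 + V(-35)) = 600*(1440 + (15/2)/(-35)) = 600*(1440 + (15/2)*(-1/35)) = 600*(1440 - 3/14) = 600*(20157/14) = 6047100/7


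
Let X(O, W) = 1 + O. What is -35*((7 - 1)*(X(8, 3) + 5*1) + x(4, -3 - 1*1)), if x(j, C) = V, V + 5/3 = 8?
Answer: -9485/3 ≈ -3161.7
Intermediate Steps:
V = 19/3 (V = -5/3 + 8 = 19/3 ≈ 6.3333)
x(j, C) = 19/3
-35*((7 - 1)*(X(8, 3) + 5*1) + x(4, -3 - 1*1)) = -35*((7 - 1)*((1 + 8) + 5*1) + 19/3) = -35*(6*(9 + 5) + 19/3) = -35*(6*14 + 19/3) = -35*(84 + 19/3) = -35*271/3 = -9485/3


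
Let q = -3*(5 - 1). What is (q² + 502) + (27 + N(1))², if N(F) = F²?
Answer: 1430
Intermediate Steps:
q = -12 (q = -3*4 = -12)
(q² + 502) + (27 + N(1))² = ((-12)² + 502) + (27 + 1²)² = (144 + 502) + (27 + 1)² = 646 + 28² = 646 + 784 = 1430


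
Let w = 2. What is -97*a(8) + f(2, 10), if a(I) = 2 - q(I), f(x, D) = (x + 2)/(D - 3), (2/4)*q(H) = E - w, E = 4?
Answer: 1362/7 ≈ 194.57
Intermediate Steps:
q(H) = 4 (q(H) = 2*(4 - 1*2) = 2*(4 - 2) = 2*2 = 4)
f(x, D) = (2 + x)/(-3 + D)
a(I) = -2 (a(I) = 2 - 1*4 = 2 - 4 = -2)
-97*a(8) + f(2, 10) = -97*(-2) + (2 + 2)/(-3 + 10) = 194 + 4/7 = 1362/7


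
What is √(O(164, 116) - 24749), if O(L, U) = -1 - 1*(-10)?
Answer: 2*I*√6185 ≈ 157.29*I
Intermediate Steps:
O(L, U) = 9 (O(L, U) = -1 + 10 = 9)
√(O(164, 116) - 24749) = √(9 - 24749) = √(-24740) = 2*I*√6185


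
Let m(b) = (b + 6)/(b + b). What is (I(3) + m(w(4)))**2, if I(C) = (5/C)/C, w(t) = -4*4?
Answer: 15625/20736 ≈ 0.75352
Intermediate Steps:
w(t) = -16
m(b) = (6 + b)/(2*b) (m(b) = (6 + b)/((2*b)) = (6 + b)*(1/(2*b)) = (6 + b)/(2*b))
I(C) = 5/C**2
(I(3) + m(w(4)))**2 = (5/3**2 + (1/2)*(6 - 16)/(-16))**2 = (5*(1/9) + (1/2)*(-1/16)*(-10))**2 = (5/9 + 5/16)**2 = (125/144)**2 = 15625/20736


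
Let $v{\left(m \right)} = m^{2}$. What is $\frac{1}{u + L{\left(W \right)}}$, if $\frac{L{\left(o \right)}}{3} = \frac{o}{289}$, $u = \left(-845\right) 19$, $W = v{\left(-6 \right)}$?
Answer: $- \frac{289}{4639787} \approx -6.2287 \cdot 10^{-5}$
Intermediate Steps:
$W = 36$ ($W = \left(-6\right)^{2} = 36$)
$u = -16055$
$L{\left(o \right)} = \frac{3 o}{289}$ ($L{\left(o \right)} = 3 \frac{o}{289} = \frac{3 o}{289}$)
$\frac{1}{u + L{\left(W \right)}} = \frac{1}{-16055 + \frac{3}{289} \cdot 36} = \frac{1}{-16055 + \frac{108}{289}} = \frac{1}{- \frac{4639787}{289}} = - \frac{289}{4639787}$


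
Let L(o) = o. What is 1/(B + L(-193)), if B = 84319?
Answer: 1/84126 ≈ 1.1887e-5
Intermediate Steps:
1/(B + L(-193)) = 1/(84319 - 193) = 1/84126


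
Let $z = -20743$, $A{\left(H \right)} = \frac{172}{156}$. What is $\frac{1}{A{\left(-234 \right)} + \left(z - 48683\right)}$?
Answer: $- \frac{39}{2707571} \approx -1.4404 \cdot 10^{-5}$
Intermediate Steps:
$A{\left(H \right)} = \frac{43}{39}$ ($A{\left(H \right)} = 172 \cdot \frac{1}{156} = \frac{43}{39}$)
$\frac{1}{A{\left(-234 \right)} + \left(z - 48683\right)} = \frac{1}{\frac{43}{39} - 69426} = \frac{1}{- \frac{2707571}{39}} = - \frac{39}{2707571}$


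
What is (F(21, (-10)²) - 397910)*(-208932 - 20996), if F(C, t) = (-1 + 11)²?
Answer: 91467657680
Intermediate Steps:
F(C, t) = 100 (F(C, t) = 10² = 100)
(F(21, (-10)²) - 397910)*(-208932 - 20996) = (100 - 397910)*(-208932 - 20996) = -397810*(-229928) = 91467657680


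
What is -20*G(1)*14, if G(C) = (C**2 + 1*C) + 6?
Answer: -2240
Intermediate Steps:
G(C) = 6 + C + C**2 (G(C) = (C**2 + C) + 6 = (C + C**2) + 6 = 6 + C + C**2)
-20*G(1)*14 = -20*(6 + 1 + 1**2)*14 = -20*(6 + 1 + 1)*14 = -20*8*14 = -160*14 = -2240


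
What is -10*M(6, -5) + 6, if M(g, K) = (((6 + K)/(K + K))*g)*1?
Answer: 12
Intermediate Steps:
M(g, K) = g*(6 + K)/(2*K) (M(g, K) = (((6 + K)/((2*K)))*g)*1 = (((6 + K)*(1/(2*K)))*g)*1 = (((6 + K)/(2*K))*g)*1 = (g*(6 + K)/(2*K))*1 = g*(6 + K)/(2*K))
-10*M(6, -5) + 6 = -5*6*(6 - 5)/(-5) + 6 = -5*6*(-1)/5 + 6 = -10*(-⅗) + 6 = 6 + 6 = 12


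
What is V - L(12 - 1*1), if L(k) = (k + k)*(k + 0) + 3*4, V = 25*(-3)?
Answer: -329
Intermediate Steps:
V = -75
L(k) = 12 + 2*k² (L(k) = (2*k)*k + 12 = 2*k² + 12 = 12 + 2*k²)
V - L(12 - 1*1) = -75 - (12 + 2*(12 - 1*1)²) = -75 - (12 + 2*(12 - 1)²) = -75 - (12 + 2*11²) = -75 - (12 + 2*121) = -75 - (12 + 242) = -75 - 1*254 = -75 - 254 = -329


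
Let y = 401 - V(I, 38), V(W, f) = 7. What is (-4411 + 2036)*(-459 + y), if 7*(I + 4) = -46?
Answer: 154375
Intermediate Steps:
I = -74/7 (I = -4 + (1/7)*(-46) = -4 - 46/7 = -74/7 ≈ -10.571)
y = 394 (y = 401 - 1*7 = 401 - 7 = 394)
(-4411 + 2036)*(-459 + y) = (-4411 + 2036)*(-459 + 394) = -2375*(-65) = 154375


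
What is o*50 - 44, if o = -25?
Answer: -1294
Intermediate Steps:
o*50 - 44 = -25*50 - 44 = -1250 - 44 = -1294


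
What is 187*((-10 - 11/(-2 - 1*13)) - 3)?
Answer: -34408/15 ≈ -2293.9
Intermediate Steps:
187*((-10 - 11/(-2 - 1*13)) - 3) = 187*((-10 - 11/(-2 - 13)) - 3) = 187*((-10 - 11/(-15)) - 3) = 187*((-10 - 11*(-1/15)) - 3) = 187*((-10 + 11/15) - 3) = 187*(-139/15 - 3) = 187*(-184/15) = -34408/15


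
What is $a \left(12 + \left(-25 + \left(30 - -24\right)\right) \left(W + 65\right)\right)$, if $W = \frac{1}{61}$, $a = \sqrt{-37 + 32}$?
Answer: $\frac{115746 i \sqrt{5}}{61} \approx 4242.9 i$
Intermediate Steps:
$a = i \sqrt{5}$ ($a = \sqrt{-5} = i \sqrt{5} \approx 2.2361 i$)
$W = \frac{1}{61} \approx 0.016393$
$a \left(12 + \left(-25 + \left(30 - -24\right)\right) \left(W + 65\right)\right) = i \sqrt{5} \left(12 + \left(-25 + \left(30 - -24\right)\right) \left(\frac{1}{61} + 65\right)\right) = i \sqrt{5} \left(12 + \left(-25 + \left(30 + 24\right)\right) \frac{3966}{61}\right) = i \sqrt{5} \left(12 + \left(-25 + 54\right) \frac{3966}{61}\right) = i \sqrt{5} \left(12 + 29 \cdot \frac{3966}{61}\right) = i \sqrt{5} \left(12 + \frac{115014}{61}\right) = i \sqrt{5} \cdot \frac{115746}{61} = \frac{115746 i \sqrt{5}}{61}$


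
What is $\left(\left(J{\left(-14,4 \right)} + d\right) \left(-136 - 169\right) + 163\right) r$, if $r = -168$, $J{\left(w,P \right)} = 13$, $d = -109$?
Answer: $-4946424$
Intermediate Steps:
$\left(\left(J{\left(-14,4 \right)} + d\right) \left(-136 - 169\right) + 163\right) r = \left(\left(13 - 109\right) \left(-136 - 169\right) + 163\right) \left(-168\right) = \left(\left(-96\right) \left(-305\right) + 163\right) \left(-168\right) = \left(29280 + 163\right) \left(-168\right) = 29443 \left(-168\right) = -4946424$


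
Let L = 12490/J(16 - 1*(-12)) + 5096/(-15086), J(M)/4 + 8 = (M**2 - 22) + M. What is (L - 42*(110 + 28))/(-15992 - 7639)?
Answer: 68333751629/278780862012 ≈ 0.24512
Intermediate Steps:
J(M) = -120 + 4*M + 4*M**2 (J(M) = -32 + 4*((M**2 - 22) + M) = -32 + 4*((-22 + M**2) + M) = -32 + 4*(-22 + M + M**2) = -32 + (-88 + 4*M + 4*M**2) = -120 + 4*M + 4*M**2)
L = 43120963/11797252 (L = 12490/(-120 + 4*(16 - 1*(-12)) + 4*(16 - 1*(-12))**2) + 5096/(-15086) = 12490/(-120 + 4*(16 + 12) + 4*(16 + 12)**2) + 5096*(-1/15086) = 12490/(-120 + 4*28 + 4*28**2) - 2548/7543 = 12490/(-120 + 112 + 4*784) - 2548/7543 = 12490/(-120 + 112 + 3136) - 2548/7543 = 12490/3128 - 2548/7543 = 12490*(1/3128) - 2548/7543 = 6245/1564 - 2548/7543 = 43120963/11797252 ≈ 3.6552)
(L - 42*(110 + 28))/(-15992 - 7639) = (43120963/11797252 - 42*(110 + 28))/(-15992 - 7639) = (43120963/11797252 - 42*138)/(-23631) = (43120963/11797252 - 5796)*(-1/23631) = -68333751629/11797252*(-1/23631) = 68333751629/278780862012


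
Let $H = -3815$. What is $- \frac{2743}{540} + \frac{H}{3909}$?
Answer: $- \frac{4260829}{703620} \approx -6.0556$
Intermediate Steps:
$- \frac{2743}{540} + \frac{H}{3909} = - \frac{2743}{540} - \frac{3815}{3909} = - \frac{4260829}{703620}$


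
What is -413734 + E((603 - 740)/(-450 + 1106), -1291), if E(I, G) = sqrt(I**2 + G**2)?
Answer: -413734 + sqrt(717232853585)/656 ≈ -4.1244e+5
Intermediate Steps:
E(I, G) = sqrt(G**2 + I**2)
-413734 + E((603 - 740)/(-450 + 1106), -1291) = -413734 + sqrt((-1291)**2 + ((603 - 740)/(-450 + 1106))**2) = -413734 + sqrt(1666681 + (-137/656)**2) = -413734 + sqrt(1666681 + 18769/430336) = -413734 + sqrt(717232853585/430336) = -413734 + sqrt(717232853585)/656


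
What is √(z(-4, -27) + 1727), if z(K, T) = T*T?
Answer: 2*√614 ≈ 49.558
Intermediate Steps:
z(K, T) = T²
√(z(-4, -27) + 1727) = √((-27)² + 1727) = √(729 + 1727) = √2456 = 2*√614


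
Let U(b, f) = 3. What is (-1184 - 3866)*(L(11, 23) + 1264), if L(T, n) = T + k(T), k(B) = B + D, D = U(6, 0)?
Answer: -6509450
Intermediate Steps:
D = 3
k(B) = 3 + B (k(B) = B + 3 = 3 + B)
L(T, n) = 3 + 2*T (L(T, n) = T + (3 + T) = 3 + 2*T)
(-1184 - 3866)*(L(11, 23) + 1264) = (-1184 - 3866)*((3 + 2*11) + 1264) = -5050*((3 + 22) + 1264) = -5050*(25 + 1264) = -5050*1289 = -6509450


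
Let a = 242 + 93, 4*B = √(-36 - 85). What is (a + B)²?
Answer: 1795479/16 + 3685*I/2 ≈ 1.1222e+5 + 1842.5*I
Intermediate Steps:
B = 11*I/4 (B = √(-36 - 85)/4 = √(-121)/4 = (11*I)/4 = 11*I/4 ≈ 2.75*I)
a = 335
(a + B)² = (335 + 11*I/4)²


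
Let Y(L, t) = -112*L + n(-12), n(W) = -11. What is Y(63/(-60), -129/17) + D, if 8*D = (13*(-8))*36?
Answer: -1807/5 ≈ -361.40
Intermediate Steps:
Y(L, t) = -11 - 112*L (Y(L, t) = -112*L - 11 = -11 - 112*L)
D = -468 (D = ((13*(-8))*36)/8 = (-104*36)/8 = (⅛)*(-3744) = -468)
Y(63/(-60), -129/17) + D = (-11 - 7056/(-60)) - 468 = (-11 - 7056*(-1)/60) - 468 = (-11 - 112*(-21/20)) - 468 = (-11 + 588/5) - 468 = 533/5 - 468 = -1807/5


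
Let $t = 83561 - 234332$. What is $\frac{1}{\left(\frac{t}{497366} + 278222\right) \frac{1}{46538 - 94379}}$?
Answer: $- \frac{23794486806}{138378012481} \approx -0.17195$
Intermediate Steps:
$t = -150771$ ($t = 83561 - 234332 = -150771$)
$\frac{1}{\left(\frac{t}{497366} + 278222\right) \frac{1}{46538 - 94379}} = \frac{1}{\left(- \frac{150771}{497366} + 278222\right) \frac{1}{46538 - 94379}} = \frac{1}{\left(\left(-150771\right) \frac{1}{497366} + 278222\right) \frac{1}{-47841}} = \frac{1}{\left(- \frac{150771}{497366} + 278222\right) \left(- \frac{1}{47841}\right)} = \frac{1}{\frac{138378012481}{497366} \left(- \frac{1}{47841}\right)} = \frac{1}{- \frac{138378012481}{23794486806}} = - \frac{23794486806}{138378012481}$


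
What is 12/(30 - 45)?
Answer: -⅘ ≈ -0.80000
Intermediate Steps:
12/(30 - 45) = 12/(-15) = -1/15*12 = -⅘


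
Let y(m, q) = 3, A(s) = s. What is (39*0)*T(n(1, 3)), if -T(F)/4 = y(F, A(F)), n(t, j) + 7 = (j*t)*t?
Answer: 0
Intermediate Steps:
n(t, j) = -7 + j*t² (n(t, j) = -7 + (j*t)*t = -7 + j*t²)
T(F) = -12 (T(F) = -4*3 = -12)
(39*0)*T(n(1, 3)) = (39*0)*(-12) = 0*(-12) = 0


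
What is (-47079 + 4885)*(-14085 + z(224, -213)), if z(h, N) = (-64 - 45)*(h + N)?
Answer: 644893096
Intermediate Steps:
z(h, N) = -109*N - 109*h (z(h, N) = -109*(N + h) = -109*N - 109*h)
(-47079 + 4885)*(-14085 + z(224, -213)) = (-47079 + 4885)*(-14085 + (-109*(-213) - 109*224)) = -42194*(-14085 + (23217 - 24416)) = -42194*(-14085 - 1199) = -42194*(-15284) = 644893096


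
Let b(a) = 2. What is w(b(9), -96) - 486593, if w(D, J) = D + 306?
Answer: -486285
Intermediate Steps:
w(D, J) = 306 + D
w(b(9), -96) - 486593 = (306 + 2) - 486593 = 308 - 486593 = -486285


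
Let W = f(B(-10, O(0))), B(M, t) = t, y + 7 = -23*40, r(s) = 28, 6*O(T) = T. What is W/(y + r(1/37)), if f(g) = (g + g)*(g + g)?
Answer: 0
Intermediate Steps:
O(T) = T/6
y = -927 (y = -7 - 23*40 = -7 - 920 = -927)
f(g) = 4*g² (f(g) = (2*g)*(2*g) = 4*g²)
W = 0 (W = 4*((⅙)*0)² = 4*0² = 4*0 = 0)
W/(y + r(1/37)) = 0/(-927 + 28) = 0/(-899) = 0*(-1/899) = 0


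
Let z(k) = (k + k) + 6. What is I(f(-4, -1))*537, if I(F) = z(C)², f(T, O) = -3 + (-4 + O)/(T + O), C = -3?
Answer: 0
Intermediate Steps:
z(k) = 6 + 2*k (z(k) = 2*k + 6 = 6 + 2*k)
f(T, O) = -3 + (-4 + O)/(O + T)
I(F) = 0 (I(F) = (6 + 2*(-3))² = (6 - 6)² = 0² = 0)
I(f(-4, -1))*537 = 0*537 = 0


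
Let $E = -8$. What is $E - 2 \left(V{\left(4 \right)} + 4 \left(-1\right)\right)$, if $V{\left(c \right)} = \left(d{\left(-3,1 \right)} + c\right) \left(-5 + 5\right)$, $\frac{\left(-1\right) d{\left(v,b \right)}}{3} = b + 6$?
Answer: $0$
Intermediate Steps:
$d{\left(v,b \right)} = -18 - 3 b$ ($d{\left(v,b \right)} = - 3 \left(b + 6\right) = - 3 \left(6 + b\right) = -18 - 3 b$)
$V{\left(c \right)} = 0$ ($V{\left(c \right)} = \left(\left(-18 - 3\right) + c\right) \left(-5 + 5\right) = \left(\left(-18 - 3\right) + c\right) 0 = \left(-21 + c\right) 0 = 0$)
$E - 2 \left(V{\left(4 \right)} + 4 \left(-1\right)\right) = -8 - 2 \left(0 + 4 \left(-1\right)\right) = -8 - 2 \left(0 - 4\right) = -8 - -8 = -8 + 8 = 0$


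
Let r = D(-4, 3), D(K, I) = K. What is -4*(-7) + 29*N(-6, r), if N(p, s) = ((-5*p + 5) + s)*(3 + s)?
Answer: -871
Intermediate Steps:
r = -4
N(p, s) = (3 + s)*(5 + s - 5*p) (N(p, s) = ((5 - 5*p) + s)*(3 + s) = (5 + s - 5*p)*(3 + s) = (3 + s)*(5 + s - 5*p))
-4*(-7) + 29*N(-6, r) = -4*(-7) + 29*(15 + (-4)**2 - 15*(-6) + 8*(-4) - 5*(-6)*(-4)) = 28 + 29*(15 + 16 + 90 - 32 - 120) = 28 + 29*(-31) = 28 - 899 = -871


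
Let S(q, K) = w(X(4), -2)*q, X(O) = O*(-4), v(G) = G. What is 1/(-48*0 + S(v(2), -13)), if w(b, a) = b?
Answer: -1/32 ≈ -0.031250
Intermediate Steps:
X(O) = -4*O
S(q, K) = -16*q (S(q, K) = (-4*4)*q = -16*q)
1/(-48*0 + S(v(2), -13)) = 1/(-48*0 - 16*2) = 1/(0 - 32) = 1/(-32) = -1/32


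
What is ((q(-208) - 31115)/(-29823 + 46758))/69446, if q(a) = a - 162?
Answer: -2099/78404534 ≈ -2.6771e-5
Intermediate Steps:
q(a) = -162 + a
((q(-208) - 31115)/(-29823 + 46758))/69446 = (((-162 - 208) - 31115)/(-29823 + 46758))/69446 = ((-370 - 31115)/16935)*(1/69446) = -31485*1/16935*(1/69446) = -2099/1129*1/69446 = -2099/78404534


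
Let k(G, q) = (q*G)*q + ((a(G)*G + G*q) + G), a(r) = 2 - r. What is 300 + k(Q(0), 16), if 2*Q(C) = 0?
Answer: 300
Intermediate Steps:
Q(C) = 0 (Q(C) = (½)*0 = 0)
k(G, q) = G + G*q + G*q² + G*(2 - G) (k(G, q) = (q*G)*q + (((2 - G)*G + G*q) + G) = (G*q)*q + ((G*(2 - G) + G*q) + G) = G*q² + ((G*q + G*(2 - G)) + G) = G*q² + (G + G*q + G*(2 - G)) = G + G*q + G*q² + G*(2 - G))
300 + k(Q(0), 16) = 300 + 0*(3 + 16 + 16² - 1*0) = 300 + 0*(3 + 16 + 256 + 0) = 300 + 0*275 = 300 + 0 = 300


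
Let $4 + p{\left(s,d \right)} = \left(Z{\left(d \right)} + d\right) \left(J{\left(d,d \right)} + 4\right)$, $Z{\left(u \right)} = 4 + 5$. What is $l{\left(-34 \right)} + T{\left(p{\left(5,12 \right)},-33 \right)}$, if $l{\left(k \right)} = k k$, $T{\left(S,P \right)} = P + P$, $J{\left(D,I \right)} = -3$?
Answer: $1090$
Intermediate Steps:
$Z{\left(u \right)} = 9$
$p{\left(s,d \right)} = 5 + d$ ($p{\left(s,d \right)} = -4 + \left(9 + d\right) \left(-3 + 4\right) = -4 + \left(9 + d\right) 1 = -4 + \left(9 + d\right) = 5 + d$)
$T{\left(S,P \right)} = 2 P$
$l{\left(k \right)} = k^{2}$
$l{\left(-34 \right)} + T{\left(p{\left(5,12 \right)},-33 \right)} = \left(-34\right)^{2} + 2 \left(-33\right) = 1156 - 66 = 1090$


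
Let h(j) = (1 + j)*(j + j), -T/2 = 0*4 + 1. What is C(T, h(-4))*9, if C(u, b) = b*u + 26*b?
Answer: 5184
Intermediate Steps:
T = -2 (T = -2*(0*4 + 1) = -2*(0 + 1) = -2*1 = -2)
h(j) = 2*j*(1 + j) (h(j) = (1 + j)*(2*j) = 2*j*(1 + j))
C(u, b) = 26*b + b*u
C(T, h(-4))*9 = ((2*(-4)*(1 - 4))*(26 - 2))*9 = ((2*(-4)*(-3))*24)*9 = (24*24)*9 = 576*9 = 5184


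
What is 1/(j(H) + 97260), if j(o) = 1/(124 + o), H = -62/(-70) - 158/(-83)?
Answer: 368323/35823097885 ≈ 1.0282e-5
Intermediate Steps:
H = 8103/2905 (H = -62*(-1/70) - 158*(-1/83) = 31/35 + 158/83 = 8103/2905 ≈ 2.7893)
1/(j(H) + 97260) = 1/(1/(124 + 8103/2905) + 97260) = 1/(1/(368323/2905) + 97260) = 1/(2905/368323 + 97260) = 1/(35823097885/368323) = 368323/35823097885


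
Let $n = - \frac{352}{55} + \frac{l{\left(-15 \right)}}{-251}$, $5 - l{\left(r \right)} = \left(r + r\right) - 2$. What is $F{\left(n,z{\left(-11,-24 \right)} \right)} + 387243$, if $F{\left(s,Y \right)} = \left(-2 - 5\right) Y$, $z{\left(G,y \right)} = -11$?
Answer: $387320$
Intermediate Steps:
$l{\left(r \right)} = 7 - 2 r$ ($l{\left(r \right)} = 5 - \left(\left(r + r\right) - 2\right) = 5 - \left(2 r - 2\right) = 5 - \left(-2 + 2 r\right) = 7 - 2 r$)
$n = - \frac{8217}{1255}$ ($n = - \frac{352}{55} + \frac{7 - -30}{-251} = \left(-352\right) \frac{1}{55} + \left(7 + 30\right) \left(- \frac{1}{251}\right) = - \frac{32}{5} + 37 \left(- \frac{1}{251}\right) = - \frac{32}{5} - \frac{37}{251} = - \frac{8217}{1255} \approx -6.5474$)
$F{\left(s,Y \right)} = - 7 Y$
$F{\left(n,z{\left(-11,-24 \right)} \right)} + 387243 = \left(-7\right) \left(-11\right) + 387243 = 77 + 387243 = 387320$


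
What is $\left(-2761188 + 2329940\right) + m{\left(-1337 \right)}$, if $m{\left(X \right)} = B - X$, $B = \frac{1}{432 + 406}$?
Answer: $- \frac{360265417}{838} \approx -4.2991 \cdot 10^{5}$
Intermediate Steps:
$B = \frac{1}{838} \approx 0.0011933$
$m{\left(X \right)} = \frac{1}{838} - X$
$\left(-2761188 + 2329940\right) + m{\left(-1337 \right)} = \left(-2761188 + 2329940\right) + \left(\frac{1}{838} - -1337\right) = -431248 + \left(\frac{1}{838} + 1337\right) = -431248 + \frac{1120407}{838} = - \frac{360265417}{838}$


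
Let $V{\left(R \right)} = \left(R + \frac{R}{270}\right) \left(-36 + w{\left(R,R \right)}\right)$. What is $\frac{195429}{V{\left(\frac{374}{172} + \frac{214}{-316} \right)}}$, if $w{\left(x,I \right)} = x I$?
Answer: $- \frac{1034211633922658295}{268465428246784} \approx -3852.3$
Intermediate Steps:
$w{\left(x,I \right)} = I x$
$V{\left(R \right)} = \frac{271 R \left(-36 + R^{2}\right)}{270}$ ($V{\left(R \right)} = \left(R + \frac{R}{270}\right) \left(-36 + R R\right) = \left(R + R \frac{1}{270}\right) \left(-36 + R^{2}\right) = \left(R + \frac{R}{270}\right) \left(-36 + R^{2}\right) = \frac{271 R}{270} \left(-36 + R^{2}\right) = \frac{271 R \left(-36 + R^{2}\right)}{270}$)
$\frac{195429}{V{\left(\frac{374}{172} + \frac{214}{-316} \right)}} = \frac{195429}{\frac{271}{270} \left(\frac{374}{172} + \frac{214}{-316}\right) \left(-36 + \left(\frac{374}{172} + \frac{214}{-316}\right)^{2}\right)} = \frac{195429}{\frac{271}{270} \left(374 \cdot \frac{1}{172} + 214 \left(- \frac{1}{316}\right)\right) \left(-36 + \left(374 \cdot \frac{1}{172} + 214 \left(- \frac{1}{316}\right)\right)^{2}\right)} = \frac{195429}{\frac{271}{270} \left(\frac{187}{86} - \frac{107}{158}\right) \left(-36 + \left(\frac{187}{86} - \frac{107}{158}\right)^{2}\right)} = \frac{195429}{\frac{271}{270} \cdot \frac{5086}{3397} \left(-36 + \left(\frac{5086}{3397}\right)^{2}\right)} = \frac{195429}{\frac{271}{270} \cdot \frac{5086}{3397} \left(-36 + \frac{25867396}{11539609}\right)} = \frac{195429}{\frac{271}{270} \cdot \frac{5086}{3397} \left(- \frac{389558528}{11539609}\right)} = \frac{195429}{- \frac{268465428246784}{5292006989355}} = 195429 \left(- \frac{5292006989355}{268465428246784}\right) = - \frac{1034211633922658295}{268465428246784}$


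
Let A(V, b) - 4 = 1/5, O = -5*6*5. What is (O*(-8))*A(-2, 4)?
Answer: 5040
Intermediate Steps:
O = -150 (O = -30*5 = -150)
A(V, b) = 21/5 (A(V, b) = 4 + 1/5 = 4 + ⅕ = 21/5)
(O*(-8))*A(-2, 4) = -150*(-8)*(21/5) = 1200*(21/5) = 5040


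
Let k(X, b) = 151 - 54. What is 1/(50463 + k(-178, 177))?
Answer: 1/50560 ≈ 1.9778e-5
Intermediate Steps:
k(X, b) = 97
1/(50463 + k(-178, 177)) = 1/(50463 + 97) = 1/50560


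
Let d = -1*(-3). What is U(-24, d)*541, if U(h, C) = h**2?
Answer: 311616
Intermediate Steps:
d = 3
U(-24, d)*541 = (-24)**2*541 = 576*541 = 311616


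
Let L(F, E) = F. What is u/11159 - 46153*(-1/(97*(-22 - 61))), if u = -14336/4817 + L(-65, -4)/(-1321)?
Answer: -3277363012052340/571682065732013 ≈ -5.7328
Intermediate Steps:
u = -18624751/6363257 (u = -14336/4817 - 65/(-1321) = -14336*1/4817 - 65*(-1/1321) = -14336/4817 + 65/1321 = -18624751/6363257 ≈ -2.9269)
u/11159 - 46153*(-1/(97*(-22 - 61))) = -18624751/6363257/11159 - 46153*(-1/(97*(-22 - 61))) = -18624751/6363257*1/11159 - 46153/((-97*(-83))) = -18624751/71007584863 - 46153/8051 = -3277363012052340/571682065732013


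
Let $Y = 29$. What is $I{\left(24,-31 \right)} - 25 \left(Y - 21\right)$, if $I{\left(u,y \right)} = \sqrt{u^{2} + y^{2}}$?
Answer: $-200 + \sqrt{1537} \approx -160.8$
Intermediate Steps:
$I{\left(24,-31 \right)} - 25 \left(Y - 21\right) = \sqrt{24^{2} + \left(-31\right)^{2}} - 25 \left(29 - 21\right) = \sqrt{576 + 961} - 200 = \sqrt{1537} - 200 = -200 + \sqrt{1537}$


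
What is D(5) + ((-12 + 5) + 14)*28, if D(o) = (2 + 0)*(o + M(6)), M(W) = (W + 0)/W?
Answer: 208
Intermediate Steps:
M(W) = 1 (M(W) = W/W = 1)
D(o) = 2 + 2*o (D(o) = (2 + 0)*(o + 1) = 2*(1 + o) = 2 + 2*o)
D(5) + ((-12 + 5) + 14)*28 = (2 + 2*5) + ((-12 + 5) + 14)*28 = (2 + 10) + (-7 + 14)*28 = 12 + 7*28 = 12 + 196 = 208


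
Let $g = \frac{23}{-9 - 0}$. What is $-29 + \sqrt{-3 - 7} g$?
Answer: $-29 - \frac{23 i \sqrt{10}}{9} \approx -29.0 - 8.0814 i$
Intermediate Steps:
$g = - \frac{23}{9}$ ($g = \frac{23}{-9 + 0} = \frac{23}{-9} = 23 \left(- \frac{1}{9}\right) = - \frac{23}{9} \approx -2.5556$)
$-29 + \sqrt{-3 - 7} g = -29 + \sqrt{-3 - 7} \left(- \frac{23}{9}\right) = -29 + \sqrt{-10} \left(- \frac{23}{9}\right) = -29 + i \sqrt{10} \left(- \frac{23}{9}\right) = -29 - \frac{23 i \sqrt{10}}{9}$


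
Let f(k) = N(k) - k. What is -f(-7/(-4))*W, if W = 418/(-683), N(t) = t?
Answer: 0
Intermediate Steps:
f(k) = 0 (f(k) = k - k = 0)
W = -418/683 (W = 418*(-1/683) = -418/683 ≈ -0.61201)
-f(-7/(-4))*W = -0*(-418)/683 = -1*0 = 0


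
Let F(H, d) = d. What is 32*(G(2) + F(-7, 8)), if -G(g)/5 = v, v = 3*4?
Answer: -1664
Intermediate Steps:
v = 12
G(g) = -60 (G(g) = -5*12 = -60)
32*(G(2) + F(-7, 8)) = 32*(-60 + 8) = 32*(-52) = -1664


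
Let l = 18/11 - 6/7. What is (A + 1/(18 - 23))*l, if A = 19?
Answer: 1128/77 ≈ 14.649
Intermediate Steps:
l = 60/77 (l = 18*(1/11) - 6*⅐ = 18/11 - 6/7 = 60/77 ≈ 0.77922)
(A + 1/(18 - 23))*l = (19 + 1/(18 - 23))*(60/77) = (19 + 1/(-5))*(60/77) = (19 - ⅕)*(60/77) = (94/5)*(60/77) = 1128/77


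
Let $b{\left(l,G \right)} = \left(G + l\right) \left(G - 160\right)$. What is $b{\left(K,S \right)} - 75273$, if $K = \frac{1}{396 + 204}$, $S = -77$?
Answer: $- \frac{11404879}{200} \approx -57024.0$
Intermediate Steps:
$K = \frac{1}{600} \approx 0.0016667$
$b{\left(l,G \right)} = \left(-160 + G\right) \left(G + l\right)$ ($b{\left(l,G \right)} = \left(G + l\right) \left(-160 + G\right) = \left(-160 + G\right) \left(G + l\right)$)
$b{\left(K,S \right)} - 75273 = \left(\left(-77\right)^{2} - -12320 - \frac{4}{15} - \frac{77}{600}\right) - 75273 = \left(5929 + 12320 - \frac{4}{15} - \frac{77}{600}\right) - 75273 = \frac{3649721}{200} - 75273 = - \frac{11404879}{200}$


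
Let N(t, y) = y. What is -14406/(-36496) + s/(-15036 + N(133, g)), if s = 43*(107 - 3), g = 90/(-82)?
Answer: 1094993467/11250275208 ≈ 0.097330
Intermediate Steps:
g = -45/41 (g = 90*(-1/82) = -45/41 ≈ -1.0976)
s = 4472 (s = 43*104 = 4472)
-14406/(-36496) + s/(-15036 + N(133, g)) = -14406/(-36496) + 4472/(-15036 - 45/41) = -14406*(-1/36496) + 4472/(-616521/41) = 7203/18248 + 4472*(-41/616521) = 7203/18248 - 183352/616521 = 1094993467/11250275208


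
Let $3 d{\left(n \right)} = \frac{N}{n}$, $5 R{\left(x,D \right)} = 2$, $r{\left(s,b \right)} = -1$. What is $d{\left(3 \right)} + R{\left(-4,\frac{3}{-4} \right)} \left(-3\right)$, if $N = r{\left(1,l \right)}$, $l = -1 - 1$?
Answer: $- \frac{59}{45} \approx -1.3111$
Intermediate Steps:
$l = -2$
$R{\left(x,D \right)} = \frac{2}{5}$ ($R{\left(x,D \right)} = \frac{1}{5} \cdot 2 = \frac{2}{5}$)
$N = -1$
$d{\left(n \right)} = - \frac{1}{3 n}$ ($d{\left(n \right)} = \frac{\left(-1\right) \frac{1}{n}}{3} = - \frac{1}{3 n}$)
$d{\left(3 \right)} + R{\left(-4,\frac{3}{-4} \right)} \left(-3\right) = - \frac{1}{3 \cdot 3} + \frac{2}{5} \left(-3\right) = \left(- \frac{1}{3}\right) \frac{1}{3} - \frac{6}{5} = - \frac{1}{9} - \frac{6}{5} = - \frac{59}{45}$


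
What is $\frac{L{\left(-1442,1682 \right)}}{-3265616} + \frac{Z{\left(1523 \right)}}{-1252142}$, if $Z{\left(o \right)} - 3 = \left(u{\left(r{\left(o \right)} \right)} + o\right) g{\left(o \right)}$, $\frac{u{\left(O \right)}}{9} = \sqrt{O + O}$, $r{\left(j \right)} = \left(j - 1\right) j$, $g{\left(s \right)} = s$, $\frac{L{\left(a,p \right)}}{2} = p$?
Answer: $- \frac{947364127175}{511126868684} - \frac{13707 \sqrt{1159003}}{626071} \approx -25.424$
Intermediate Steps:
$L{\left(a,p \right)} = 2 p$
$r{\left(j \right)} = j \left(-1 + j\right)$ ($r{\left(j \right)} = \left(-1 + j\right) j = j \left(-1 + j\right)$)
$u{\left(O \right)} = 9 \sqrt{2} \sqrt{O}$ ($u{\left(O \right)} = 9 \sqrt{O + O} = 9 \sqrt{2 O} = 9 \sqrt{2} \sqrt{O}$)
$Z{\left(o \right)} = 3 + o \left(o + 9 \sqrt{2} \sqrt{o \left(-1 + o\right)}\right)$ ($Z{\left(o \right)} = 3 + \left(9 \sqrt{2} \sqrt{o \left(-1 + o\right)} + o\right) o = 3 + \left(o + 9 \sqrt{2} \sqrt{o \left(-1 + o\right)}\right) o = 3 + o \left(o + 9 \sqrt{2} \sqrt{o \left(-1 + o\right)}\right)$)
$\frac{L{\left(-1442,1682 \right)}}{-3265616} + \frac{Z{\left(1523 \right)}}{-1252142} = \frac{2 \cdot 1682}{-3265616} + \frac{3 + 1523^{2} + 9 \cdot 1523 \sqrt{2} \sqrt{1523 \left(-1 + 1523\right)}}{-1252142} = 3364 \left(- \frac{1}{3265616}\right) + \left(3 + 2319529 + 9 \cdot 1523 \sqrt{2} \sqrt{1523 \cdot 1522}\right) \left(- \frac{1}{1252142}\right) = - \frac{841}{816404} + \left(3 + 2319529 + 9 \cdot 1523 \sqrt{2} \sqrt{2318006}\right) \left(- \frac{1}{1252142}\right) = - \frac{841}{816404} + \left(3 + 2319529 + 27414 \sqrt{1159003}\right) \left(- \frac{1}{1252142}\right) = - \frac{841}{816404} + \left(2319532 + 27414 \sqrt{1159003}\right) \left(- \frac{1}{1252142}\right) = - \frac{841}{816404} - \left(\frac{1159766}{626071} + \frac{13707 \sqrt{1159003}}{626071}\right) = - \frac{947364127175}{511126868684} - \frac{13707 \sqrt{1159003}}{626071}$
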